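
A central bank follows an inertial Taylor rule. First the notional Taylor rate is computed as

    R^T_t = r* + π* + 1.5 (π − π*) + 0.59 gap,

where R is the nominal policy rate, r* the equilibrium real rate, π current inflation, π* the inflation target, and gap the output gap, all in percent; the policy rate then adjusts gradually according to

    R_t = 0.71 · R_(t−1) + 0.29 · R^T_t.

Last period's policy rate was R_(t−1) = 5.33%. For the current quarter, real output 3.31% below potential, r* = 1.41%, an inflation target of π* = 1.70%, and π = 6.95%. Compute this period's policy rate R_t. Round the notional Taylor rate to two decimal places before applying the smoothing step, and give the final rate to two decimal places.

6.40%

Output 3.31% below potential → gap = -3.31.
R^T_t = 1.41 + 1.70 + 1.5 × (6.95 − 1.70) + 0.59 × (-3.31)
   = 1.41 + 1.7 + 7.875 − 1.9529 = 9.03
R_t = 0.71 × 5.33 + 0.29 × 9.03 = 3.7843 + 2.6187 = 6.40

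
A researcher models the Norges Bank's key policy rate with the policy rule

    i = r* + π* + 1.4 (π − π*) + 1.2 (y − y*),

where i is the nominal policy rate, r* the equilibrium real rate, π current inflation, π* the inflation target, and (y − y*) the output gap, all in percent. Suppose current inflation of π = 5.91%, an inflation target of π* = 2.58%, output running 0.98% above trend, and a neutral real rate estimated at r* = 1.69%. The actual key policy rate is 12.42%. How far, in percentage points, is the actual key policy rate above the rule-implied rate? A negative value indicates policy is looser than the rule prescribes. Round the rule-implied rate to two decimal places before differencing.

2.31 pp

Output 0.98% above potential → (y − y*) = 0.98.
i = 1.69 + 2.58 + 1.4 × (5.91 − 2.58) + 1.2 × 0.98
   = 1.69 + 2.58 + 4.662 + 1.176 = 10.11
Deviation = 12.42 − 10.11 = 2.31 pp.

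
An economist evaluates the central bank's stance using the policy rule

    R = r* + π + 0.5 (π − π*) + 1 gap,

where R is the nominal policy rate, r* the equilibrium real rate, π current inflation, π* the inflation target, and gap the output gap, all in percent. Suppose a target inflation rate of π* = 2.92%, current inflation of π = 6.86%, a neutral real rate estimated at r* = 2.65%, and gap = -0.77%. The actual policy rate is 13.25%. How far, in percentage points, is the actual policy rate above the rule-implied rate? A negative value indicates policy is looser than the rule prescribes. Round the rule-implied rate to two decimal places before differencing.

R = 2.65 + 6.86 + 0.5 × (6.86 − 2.92) + 1 × (-0.77)
   = 2.65 + 6.86 + 1.97 − 0.77 = 10.71
Deviation = 13.25 − 10.71 = 2.54 pp.

2.54 pp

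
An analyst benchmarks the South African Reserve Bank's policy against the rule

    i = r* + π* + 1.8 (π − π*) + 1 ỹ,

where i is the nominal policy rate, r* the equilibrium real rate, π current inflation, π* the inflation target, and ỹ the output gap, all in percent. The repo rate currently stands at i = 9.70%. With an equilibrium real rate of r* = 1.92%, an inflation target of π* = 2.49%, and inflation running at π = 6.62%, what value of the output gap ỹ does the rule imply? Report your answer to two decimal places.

-2.14%

1 ỹ = 9.70 − 1.92 − 2.49 − 1.8 × (6.62 − 2.49) = -2.144
ỹ = -2.144 / 1 = -2.14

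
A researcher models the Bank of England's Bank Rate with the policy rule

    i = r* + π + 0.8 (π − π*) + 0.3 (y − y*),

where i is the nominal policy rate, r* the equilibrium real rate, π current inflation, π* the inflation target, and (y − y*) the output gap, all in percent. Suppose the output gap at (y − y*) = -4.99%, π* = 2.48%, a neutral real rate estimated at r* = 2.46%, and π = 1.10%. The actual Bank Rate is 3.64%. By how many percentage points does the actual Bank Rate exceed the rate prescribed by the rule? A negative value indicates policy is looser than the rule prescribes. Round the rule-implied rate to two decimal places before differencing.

i = 2.46 + 1.10 + 0.8 × (1.10 − 2.48) + 0.3 × (-4.99)
   = 2.46 + 1.1 − 1.104 − 1.497 = 0.96
Deviation = 3.64 − 0.96 = 2.68 pp.

2.68 pp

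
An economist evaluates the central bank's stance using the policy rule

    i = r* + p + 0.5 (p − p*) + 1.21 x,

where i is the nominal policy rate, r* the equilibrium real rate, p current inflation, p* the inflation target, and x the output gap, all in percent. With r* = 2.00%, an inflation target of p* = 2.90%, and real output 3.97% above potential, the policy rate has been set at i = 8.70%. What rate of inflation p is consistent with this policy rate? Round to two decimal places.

2.23%

Output 3.97% above potential → x = 3.97.
Collecting p: i = r* + (1 + 0.5) p − 0.5 p* + 1.21 x
1.5 p = 8.70 − 2.00 + 0.5 × 2.90 − 1.21 × 3.97 = 3.3463
p = 3.3463 / 1.5 = 2.23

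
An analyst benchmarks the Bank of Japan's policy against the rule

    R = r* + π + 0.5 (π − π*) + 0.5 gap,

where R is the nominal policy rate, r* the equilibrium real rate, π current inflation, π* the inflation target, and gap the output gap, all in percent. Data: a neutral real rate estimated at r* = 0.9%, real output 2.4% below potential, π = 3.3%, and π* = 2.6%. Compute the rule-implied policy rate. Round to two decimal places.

Output 2.4% below potential → gap = -2.4.
R = 0.9 + 3.3 + 0.5 × (3.3 − 2.6) + 0.5 × (-2.4)
   = 0.9 + 3.3 + 0.35 − 1.2 = 3.35

3.35%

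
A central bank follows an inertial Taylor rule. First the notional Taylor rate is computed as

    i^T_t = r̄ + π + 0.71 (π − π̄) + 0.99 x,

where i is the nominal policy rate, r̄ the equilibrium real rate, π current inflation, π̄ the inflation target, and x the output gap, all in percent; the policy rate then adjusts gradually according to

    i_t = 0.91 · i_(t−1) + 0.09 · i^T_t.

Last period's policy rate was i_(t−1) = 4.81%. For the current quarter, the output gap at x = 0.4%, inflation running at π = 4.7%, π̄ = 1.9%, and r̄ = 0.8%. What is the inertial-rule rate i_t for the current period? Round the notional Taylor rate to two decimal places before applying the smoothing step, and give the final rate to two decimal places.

i^T_t = 0.8 + 4.7 + 0.71 × (4.7 − 1.9) + 0.99 × 0.4
   = 0.8 + 4.7 + 1.988 + 0.396 = 7.88
i_t = 0.91 × 4.81 + 0.09 × 7.88 = 4.3771 + 0.7092 = 5.09

5.09%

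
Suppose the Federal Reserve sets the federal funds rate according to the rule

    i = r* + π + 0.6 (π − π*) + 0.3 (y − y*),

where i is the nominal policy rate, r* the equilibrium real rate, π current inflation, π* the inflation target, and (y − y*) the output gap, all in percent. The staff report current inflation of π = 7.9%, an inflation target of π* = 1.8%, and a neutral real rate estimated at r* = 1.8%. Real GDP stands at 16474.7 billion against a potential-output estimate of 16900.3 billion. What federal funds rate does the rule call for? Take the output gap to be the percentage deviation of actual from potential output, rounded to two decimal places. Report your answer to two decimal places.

12.60%

Output gap = 100 × (16474.7 − 16900.3) / 16900.3 = -2.52%.
i = 1.80 + 7.90 + 0.6 × (7.90 − 1.80) + 0.3 × (-2.52)
   = 1.80 + 7.9 + 3.66 − 0.756 = 12.60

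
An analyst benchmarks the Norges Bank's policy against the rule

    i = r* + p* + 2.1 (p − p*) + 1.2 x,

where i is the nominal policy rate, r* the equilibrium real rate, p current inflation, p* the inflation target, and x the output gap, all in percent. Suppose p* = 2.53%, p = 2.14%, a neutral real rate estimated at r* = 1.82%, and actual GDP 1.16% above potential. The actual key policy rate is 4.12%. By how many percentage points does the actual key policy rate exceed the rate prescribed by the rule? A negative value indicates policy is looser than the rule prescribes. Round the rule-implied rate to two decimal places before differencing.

-0.80 pp

Output 1.16% above potential → x = 1.16.
i = 1.82 + 2.53 + 2.1 × (2.14 − 2.53) + 1.2 × 1.16
   = 1.82 + 2.53 − 0.819 + 1.392 = 4.92
Deviation = 4.12 − 4.92 = -0.80 pp.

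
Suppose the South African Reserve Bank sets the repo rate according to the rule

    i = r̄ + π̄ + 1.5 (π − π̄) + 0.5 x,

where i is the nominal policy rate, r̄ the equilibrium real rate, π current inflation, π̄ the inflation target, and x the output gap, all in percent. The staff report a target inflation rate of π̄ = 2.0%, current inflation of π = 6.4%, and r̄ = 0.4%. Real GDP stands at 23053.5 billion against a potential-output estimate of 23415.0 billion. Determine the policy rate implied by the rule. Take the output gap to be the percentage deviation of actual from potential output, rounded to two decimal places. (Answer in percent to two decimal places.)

8.23%

Output gap = 100 × (23053.5 − 23415.0) / 23415.0 = -1.54%.
i = 0.40 + 2.00 + 1.5 × (6.40 − 2.00) + 0.5 × (-1.54)
   = 0.40 + 2 + 6.6 − 0.77 = 8.23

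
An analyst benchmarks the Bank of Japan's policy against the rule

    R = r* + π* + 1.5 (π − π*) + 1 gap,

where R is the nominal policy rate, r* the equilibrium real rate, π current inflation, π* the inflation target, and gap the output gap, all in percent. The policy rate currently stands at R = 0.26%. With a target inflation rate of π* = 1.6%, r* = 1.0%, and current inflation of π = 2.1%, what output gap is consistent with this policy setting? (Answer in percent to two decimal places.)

1 gap = 0.26 − 1.0 − 1.6 − 1.5 × (2.1 − 1.6) = -3.09
gap = -3.09 / 1 = -3.09

-3.09%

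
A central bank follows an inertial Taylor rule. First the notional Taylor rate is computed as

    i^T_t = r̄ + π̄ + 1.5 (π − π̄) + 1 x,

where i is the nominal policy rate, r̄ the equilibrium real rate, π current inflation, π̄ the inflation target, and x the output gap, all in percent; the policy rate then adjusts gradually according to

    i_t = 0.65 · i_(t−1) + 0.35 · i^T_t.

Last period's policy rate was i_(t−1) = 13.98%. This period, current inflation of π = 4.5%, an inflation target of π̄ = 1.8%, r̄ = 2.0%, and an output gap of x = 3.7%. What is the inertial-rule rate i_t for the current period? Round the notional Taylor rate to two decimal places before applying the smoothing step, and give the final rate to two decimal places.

i^T_t = 2.0 + 1.8 + 1.5 × (4.5 − 1.8) + 1 × 3.7
   = 2.0 + 1.8 + 4.05 + 3.7 = 11.55
i_t = 0.65 × 13.98 + 0.35 × 11.55 = 9.087 + 4.0425 = 13.13

13.13%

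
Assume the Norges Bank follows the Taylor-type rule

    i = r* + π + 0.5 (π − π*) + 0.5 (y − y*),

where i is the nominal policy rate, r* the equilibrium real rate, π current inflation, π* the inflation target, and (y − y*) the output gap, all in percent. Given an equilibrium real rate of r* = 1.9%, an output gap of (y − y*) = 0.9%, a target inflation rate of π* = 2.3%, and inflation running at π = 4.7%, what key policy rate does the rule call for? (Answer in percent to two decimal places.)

8.25%

i = 1.9 + 4.7 + 0.5 × (4.7 − 2.3) + 0.5 × 0.9
   = 1.9 + 4.7 + 1.2 + 0.45 = 8.25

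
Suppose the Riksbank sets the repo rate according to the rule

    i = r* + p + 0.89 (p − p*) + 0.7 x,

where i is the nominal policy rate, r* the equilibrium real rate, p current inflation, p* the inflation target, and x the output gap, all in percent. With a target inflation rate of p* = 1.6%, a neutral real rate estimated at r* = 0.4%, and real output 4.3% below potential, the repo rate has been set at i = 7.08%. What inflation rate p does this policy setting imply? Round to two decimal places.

5.88%

Output 4.3% below potential → x = -4.3.
Collecting p: i = r* + (1 + 0.89) p − 0.89 p* + 0.7 x
1.89 p = 7.08 − 0.4 + 0.89 × 1.6 − 0.7 × (-4.3) = 11.114
p = 11.114 / 1.89 = 5.88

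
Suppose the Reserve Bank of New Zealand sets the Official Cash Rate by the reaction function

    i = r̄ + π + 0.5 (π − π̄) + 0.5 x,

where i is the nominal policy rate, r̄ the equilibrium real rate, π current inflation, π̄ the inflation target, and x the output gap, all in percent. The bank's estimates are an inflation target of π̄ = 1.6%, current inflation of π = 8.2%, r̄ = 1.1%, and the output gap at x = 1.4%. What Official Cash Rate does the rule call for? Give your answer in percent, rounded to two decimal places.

i = 1.1 + 8.2 + 0.5 × (8.2 − 1.6) + 0.5 × 1.4
   = 1.1 + 8.2 + 3.3 + 0.7 = 13.30

13.30%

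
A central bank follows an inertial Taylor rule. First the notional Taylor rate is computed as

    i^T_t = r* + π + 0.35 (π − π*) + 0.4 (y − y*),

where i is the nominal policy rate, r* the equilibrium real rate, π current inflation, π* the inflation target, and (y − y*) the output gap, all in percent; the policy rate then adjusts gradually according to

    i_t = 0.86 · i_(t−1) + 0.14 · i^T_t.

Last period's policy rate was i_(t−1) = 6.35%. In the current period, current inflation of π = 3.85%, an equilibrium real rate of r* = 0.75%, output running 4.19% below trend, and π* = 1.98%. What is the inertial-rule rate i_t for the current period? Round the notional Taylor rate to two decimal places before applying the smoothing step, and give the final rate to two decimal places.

5.96%

Output 4.19% below potential → (y − y*) = -4.19.
i^T_t = 0.75 + 3.85 + 0.35 × (3.85 − 1.98) + 0.4 × (-4.19)
   = 0.75 + 3.85 + 0.6545 − 1.676 = 3.58
i_t = 0.86 × 6.35 + 0.14 × 3.58 = 5.461 + 0.5012 = 5.96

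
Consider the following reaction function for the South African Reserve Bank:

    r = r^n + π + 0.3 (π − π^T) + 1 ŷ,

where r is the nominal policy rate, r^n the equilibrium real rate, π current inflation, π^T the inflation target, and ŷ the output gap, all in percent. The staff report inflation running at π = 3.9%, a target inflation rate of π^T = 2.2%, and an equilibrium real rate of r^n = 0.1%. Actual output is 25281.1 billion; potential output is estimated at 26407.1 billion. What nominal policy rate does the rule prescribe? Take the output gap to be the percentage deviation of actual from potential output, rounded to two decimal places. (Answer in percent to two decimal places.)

Output gap = 100 × (25281.1 − 26407.1) / 26407.1 = -4.26%.
r = 0.10 + 3.90 + 0.3 × (3.90 − 2.20) + 1 × (-4.26)
   = 0.10 + 3.9 + 0.51 − 4.26 = 0.25

0.25%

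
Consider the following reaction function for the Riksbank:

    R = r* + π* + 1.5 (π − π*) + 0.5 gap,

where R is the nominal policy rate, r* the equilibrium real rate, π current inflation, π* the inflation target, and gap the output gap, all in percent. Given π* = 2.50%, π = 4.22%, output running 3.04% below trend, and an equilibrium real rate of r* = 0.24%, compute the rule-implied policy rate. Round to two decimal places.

Output 3.04% below potential → gap = -3.04.
R = 0.24 + 2.50 + 1.5 × (4.22 − 2.50) + 0.5 × (-3.04)
   = 0.24 + 2.5 + 2.58 − 1.52 = 3.80

3.80%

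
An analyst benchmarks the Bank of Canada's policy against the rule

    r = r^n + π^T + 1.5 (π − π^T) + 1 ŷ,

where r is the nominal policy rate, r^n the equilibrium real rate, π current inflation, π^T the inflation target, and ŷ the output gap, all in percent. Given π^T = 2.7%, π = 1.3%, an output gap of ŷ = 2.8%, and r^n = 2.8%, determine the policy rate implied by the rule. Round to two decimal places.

6.20%

r = 2.8 + 2.7 + 1.5 × (1.3 − 2.7) + 1 × 2.8
   = 2.8 + 2.7 − 2.1 + 2.8 = 6.20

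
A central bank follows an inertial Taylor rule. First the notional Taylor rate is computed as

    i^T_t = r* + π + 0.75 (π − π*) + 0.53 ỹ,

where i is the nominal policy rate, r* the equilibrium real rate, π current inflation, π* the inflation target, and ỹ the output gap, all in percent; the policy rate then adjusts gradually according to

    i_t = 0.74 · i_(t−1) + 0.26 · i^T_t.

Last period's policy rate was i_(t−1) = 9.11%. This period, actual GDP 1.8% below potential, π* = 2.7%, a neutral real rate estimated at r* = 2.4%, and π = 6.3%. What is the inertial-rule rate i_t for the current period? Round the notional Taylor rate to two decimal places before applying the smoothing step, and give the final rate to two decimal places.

9.46%

Output 1.8% below potential → ỹ = -1.8.
i^T_t = 2.4 + 6.3 + 0.75 × (6.3 − 2.7) + 0.53 × (-1.8)
   = 2.4 + 6.3 + 2.7 − 0.954 = 10.45
i_t = 0.74 × 9.11 + 0.26 × 10.45 = 6.7414 + 2.717 = 9.46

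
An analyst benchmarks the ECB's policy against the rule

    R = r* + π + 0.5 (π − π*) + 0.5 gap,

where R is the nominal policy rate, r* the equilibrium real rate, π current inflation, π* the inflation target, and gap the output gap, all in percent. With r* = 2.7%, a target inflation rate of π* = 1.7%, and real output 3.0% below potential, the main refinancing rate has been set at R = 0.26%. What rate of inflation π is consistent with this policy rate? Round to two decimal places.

Output 3.0% below potential → gap = -3.0.
Collecting π: R = r* + (1 + 0.5) π − 0.5 π* + 0.5 gap
1.5 π = 0.26 − 2.7 + 0.5 × 1.7 − 0.5 × (-3.0) = -0.09
π = -0.09 / 1.5 = -0.06

-0.06%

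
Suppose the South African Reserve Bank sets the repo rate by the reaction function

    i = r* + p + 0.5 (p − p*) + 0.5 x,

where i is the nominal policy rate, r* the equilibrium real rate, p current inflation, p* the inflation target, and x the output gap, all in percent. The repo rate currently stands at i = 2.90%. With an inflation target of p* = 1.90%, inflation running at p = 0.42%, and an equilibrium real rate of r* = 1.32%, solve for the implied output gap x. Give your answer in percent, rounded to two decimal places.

3.80%

0.5 x = 2.90 − 1.32 − 0.42 − 0.5 × (0.42 − 1.90) = 1.9
x = 1.9 / 0.5 = 3.80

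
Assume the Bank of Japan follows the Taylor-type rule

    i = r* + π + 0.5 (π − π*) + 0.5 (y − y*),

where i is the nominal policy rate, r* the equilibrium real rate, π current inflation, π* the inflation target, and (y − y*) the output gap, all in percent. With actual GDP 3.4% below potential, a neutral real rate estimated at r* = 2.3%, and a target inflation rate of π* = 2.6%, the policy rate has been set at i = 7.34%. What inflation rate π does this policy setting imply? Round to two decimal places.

5.36%

Output 3.4% below potential → (y − y*) = -3.4.
Collecting π: i = r* + (1 + 0.5) π − 0.5 π* + 0.5 (y − y*)
1.5 π = 7.34 − 2.3 + 0.5 × 2.6 − 0.5 × (-3.4) = 8.04
π = 8.04 / 1.5 = 5.36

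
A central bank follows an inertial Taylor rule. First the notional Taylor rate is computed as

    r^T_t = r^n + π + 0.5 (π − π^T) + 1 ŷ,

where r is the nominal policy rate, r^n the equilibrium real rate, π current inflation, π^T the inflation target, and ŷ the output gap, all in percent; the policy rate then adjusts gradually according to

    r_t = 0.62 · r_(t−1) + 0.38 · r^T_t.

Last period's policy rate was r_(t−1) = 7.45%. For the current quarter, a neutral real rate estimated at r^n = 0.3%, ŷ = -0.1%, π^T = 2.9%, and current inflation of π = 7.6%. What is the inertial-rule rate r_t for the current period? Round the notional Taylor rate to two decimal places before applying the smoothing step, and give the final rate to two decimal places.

8.48%

r^T_t = 0.3 + 7.6 + 0.5 × (7.6 − 2.9) + 1 × (-0.1)
   = 0.3 + 7.6 + 2.35 − 0.1 = 10.15
r_t = 0.62 × 7.45 + 0.38 × 10.15 = 4.619 + 3.857 = 8.48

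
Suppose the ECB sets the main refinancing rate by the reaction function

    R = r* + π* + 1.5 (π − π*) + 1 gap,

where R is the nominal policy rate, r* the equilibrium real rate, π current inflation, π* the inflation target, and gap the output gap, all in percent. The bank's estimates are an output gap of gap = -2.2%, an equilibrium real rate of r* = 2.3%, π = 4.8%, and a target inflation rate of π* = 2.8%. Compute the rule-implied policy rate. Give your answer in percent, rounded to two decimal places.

5.90%

R = 2.3 + 2.8 + 1.5 × (4.8 − 2.8) + 1 × (-2.2)
   = 2.3 + 2.8 + 3 − 2.2 = 5.90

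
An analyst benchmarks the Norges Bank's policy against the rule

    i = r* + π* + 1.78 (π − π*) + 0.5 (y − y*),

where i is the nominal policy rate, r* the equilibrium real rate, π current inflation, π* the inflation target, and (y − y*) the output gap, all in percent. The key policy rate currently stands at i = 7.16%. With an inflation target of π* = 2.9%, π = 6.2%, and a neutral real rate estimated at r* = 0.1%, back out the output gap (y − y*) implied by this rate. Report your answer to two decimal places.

-3.43%

0.5 (y − y*) = 7.16 − 0.1 − 2.9 − 1.78 × (6.2 − 2.9) = -1.714
(y − y*) = -1.714 / 0.5 = -3.43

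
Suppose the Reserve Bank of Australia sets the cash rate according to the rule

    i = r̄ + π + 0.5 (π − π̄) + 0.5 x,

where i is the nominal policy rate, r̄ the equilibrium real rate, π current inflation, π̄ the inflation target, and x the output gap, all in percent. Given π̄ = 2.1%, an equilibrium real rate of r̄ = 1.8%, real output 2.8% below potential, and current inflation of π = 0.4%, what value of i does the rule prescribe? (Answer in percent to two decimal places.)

-0.05%

Output 2.8% below potential → x = -2.8.
i = 1.8 + 0.4 + 0.5 × (0.4 − 2.1) + 0.5 × (-2.8)
   = 1.8 + 0.4 − 0.85 − 1.4 = -0.05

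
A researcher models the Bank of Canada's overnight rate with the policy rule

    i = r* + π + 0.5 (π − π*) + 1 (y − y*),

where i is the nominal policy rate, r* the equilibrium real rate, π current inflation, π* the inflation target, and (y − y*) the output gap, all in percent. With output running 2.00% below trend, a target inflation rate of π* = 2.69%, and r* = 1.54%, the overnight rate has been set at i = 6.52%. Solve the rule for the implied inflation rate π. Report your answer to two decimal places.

Output 2.00% below potential → (y − y*) = -2.00.
Collecting π: i = r* + (1 + 0.5) π − 0.5 π* + 1 (y − y*)
1.5 π = 6.52 − 1.54 + 0.5 × 2.69 − 1 × (-2.00) = 8.325
π = 8.325 / 1.5 = 5.55

5.55%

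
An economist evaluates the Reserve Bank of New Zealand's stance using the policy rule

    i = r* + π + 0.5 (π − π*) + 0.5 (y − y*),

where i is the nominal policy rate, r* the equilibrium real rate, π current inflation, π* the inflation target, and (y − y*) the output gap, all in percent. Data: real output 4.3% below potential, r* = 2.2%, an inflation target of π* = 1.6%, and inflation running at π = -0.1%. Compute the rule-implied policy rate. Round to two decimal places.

-0.90%

Output 4.3% below potential → (y − y*) = -4.3.
i = 2.2 + (-0.1) + 0.5 × (-0.1 − 1.6) + 0.5 × (-4.3)
   = 2.2 − 0.1 − 0.85 − 2.15 = -0.90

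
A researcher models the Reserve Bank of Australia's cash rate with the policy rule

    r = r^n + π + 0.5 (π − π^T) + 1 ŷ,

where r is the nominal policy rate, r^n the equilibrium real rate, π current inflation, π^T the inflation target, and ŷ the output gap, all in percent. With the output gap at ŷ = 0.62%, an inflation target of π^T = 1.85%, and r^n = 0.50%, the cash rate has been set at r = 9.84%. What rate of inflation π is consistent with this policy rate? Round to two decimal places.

6.43%

Collecting π: r = r^n + (1 + 0.5) π − 0.5 π^T + 1 ŷ
1.5 π = 9.84 − 0.50 + 0.5 × 1.85 − 1 × 0.62 = 9.645
π = 9.645 / 1.5 = 6.43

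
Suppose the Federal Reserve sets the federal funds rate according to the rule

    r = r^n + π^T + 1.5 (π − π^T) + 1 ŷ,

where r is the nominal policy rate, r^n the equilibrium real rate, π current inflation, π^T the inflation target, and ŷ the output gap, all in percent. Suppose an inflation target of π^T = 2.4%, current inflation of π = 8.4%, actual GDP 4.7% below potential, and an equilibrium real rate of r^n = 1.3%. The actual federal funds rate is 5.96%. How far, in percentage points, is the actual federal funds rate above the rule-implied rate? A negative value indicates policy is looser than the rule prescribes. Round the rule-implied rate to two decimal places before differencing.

-2.04 pp

Output 4.7% below potential → ŷ = -4.7.
r = 1.3 + 2.4 + 1.5 × (8.4 − 2.4) + 1 × (-4.7)
   = 1.3 + 2.4 + 9 − 4.7 = 8.00
Deviation = 5.96 − 8.00 = -2.04 pp.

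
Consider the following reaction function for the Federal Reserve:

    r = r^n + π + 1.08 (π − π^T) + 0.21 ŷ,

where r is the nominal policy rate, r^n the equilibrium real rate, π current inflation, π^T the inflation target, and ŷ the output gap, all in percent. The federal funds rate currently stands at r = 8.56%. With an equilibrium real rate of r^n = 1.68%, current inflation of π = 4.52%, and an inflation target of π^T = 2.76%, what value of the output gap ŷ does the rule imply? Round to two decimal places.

2.19%

0.21 ŷ = 8.56 − 1.68 − 4.52 − 1.08 × (4.52 − 2.76) = 0.4592
ŷ = 0.4592 / 0.21 = 2.19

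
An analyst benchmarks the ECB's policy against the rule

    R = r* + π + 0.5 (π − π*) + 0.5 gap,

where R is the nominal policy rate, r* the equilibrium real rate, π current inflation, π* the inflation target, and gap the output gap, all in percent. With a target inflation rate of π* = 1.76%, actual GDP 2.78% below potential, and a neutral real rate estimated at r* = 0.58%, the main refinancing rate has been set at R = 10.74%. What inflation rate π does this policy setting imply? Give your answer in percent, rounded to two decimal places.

Output 2.78% below potential → gap = -2.78.
Collecting π: R = r* + (1 + 0.5) π − 0.5 π* + 0.5 gap
1.5 π = 10.74 − 0.58 + 0.5 × 1.76 − 0.5 × (-2.78) = 12.43
π = 12.43 / 1.5 = 8.29

8.29%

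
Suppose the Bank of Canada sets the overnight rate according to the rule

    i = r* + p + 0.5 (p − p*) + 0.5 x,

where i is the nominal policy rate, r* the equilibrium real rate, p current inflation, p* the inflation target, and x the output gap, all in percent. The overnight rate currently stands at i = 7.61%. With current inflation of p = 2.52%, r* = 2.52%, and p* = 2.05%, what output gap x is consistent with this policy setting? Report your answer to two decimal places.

4.67%

0.5 x = 7.61 − 2.52 − 2.52 − 0.5 × (2.52 − 2.05) = 2.335
x = 2.335 / 0.5 = 4.67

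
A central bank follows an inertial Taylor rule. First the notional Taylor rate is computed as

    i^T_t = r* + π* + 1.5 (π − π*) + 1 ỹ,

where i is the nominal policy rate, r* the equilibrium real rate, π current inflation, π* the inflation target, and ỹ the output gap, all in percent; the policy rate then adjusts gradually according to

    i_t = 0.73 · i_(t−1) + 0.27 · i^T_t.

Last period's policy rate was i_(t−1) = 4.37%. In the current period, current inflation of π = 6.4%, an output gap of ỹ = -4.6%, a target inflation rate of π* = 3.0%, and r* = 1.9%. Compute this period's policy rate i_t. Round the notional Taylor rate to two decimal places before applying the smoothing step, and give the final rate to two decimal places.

i^T_t = 1.9 + 3.0 + 1.5 × (6.4 − 3.0) + 1 × (-4.6)
   = 1.9 + 3 + 5.1 − 4.6 = 5.40
i_t = 0.73 × 4.37 + 0.27 × 5.40 = 3.1901 + 1.458 = 4.65

4.65%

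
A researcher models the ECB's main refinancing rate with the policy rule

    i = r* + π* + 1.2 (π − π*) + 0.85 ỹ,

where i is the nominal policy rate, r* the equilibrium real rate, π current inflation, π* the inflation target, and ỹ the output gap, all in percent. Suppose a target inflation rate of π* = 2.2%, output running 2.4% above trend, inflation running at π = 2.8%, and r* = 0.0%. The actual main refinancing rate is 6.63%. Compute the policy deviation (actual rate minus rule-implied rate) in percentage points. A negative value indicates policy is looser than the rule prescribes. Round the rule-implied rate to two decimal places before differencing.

Output 2.4% above potential → ỹ = 2.4.
i = 0.0 + 2.2 + 1.2 × (2.8 − 2.2) + 0.85 × 2.4
   = 0.0 + 2.2 + 0.72 + 2.04 = 4.96
Deviation = 6.63 − 4.96 = 1.67 pp.

1.67 pp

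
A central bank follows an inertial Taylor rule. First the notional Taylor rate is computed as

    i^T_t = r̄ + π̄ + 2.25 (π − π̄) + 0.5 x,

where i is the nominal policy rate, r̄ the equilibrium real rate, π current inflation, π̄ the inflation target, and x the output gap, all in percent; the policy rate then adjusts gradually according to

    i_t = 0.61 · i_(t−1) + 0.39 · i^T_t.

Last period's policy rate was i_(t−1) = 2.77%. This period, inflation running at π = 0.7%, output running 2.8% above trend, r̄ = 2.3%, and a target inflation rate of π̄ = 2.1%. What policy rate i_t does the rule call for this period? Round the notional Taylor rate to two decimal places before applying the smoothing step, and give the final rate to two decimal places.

Output 2.8% above potential → x = 2.8.
i^T_t = 2.3 + 2.1 + 2.25 × (0.7 − 2.1) + 0.5 × 2.8
   = 2.3 + 2.1 − 3.15 + 1.4 = 2.65
i_t = 0.61 × 2.77 + 0.39 × 2.65 = 1.6897 + 1.0335 = 2.72

2.72%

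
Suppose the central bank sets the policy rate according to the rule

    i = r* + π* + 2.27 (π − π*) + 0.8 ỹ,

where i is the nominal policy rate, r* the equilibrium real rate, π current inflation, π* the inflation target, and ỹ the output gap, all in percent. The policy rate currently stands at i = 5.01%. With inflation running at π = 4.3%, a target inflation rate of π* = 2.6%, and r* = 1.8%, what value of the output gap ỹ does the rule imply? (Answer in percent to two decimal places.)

-4.06%

0.8 ỹ = 5.01 − 1.8 − 2.6 − 2.27 × (4.3 − 2.6) = -3.249
ỹ = -3.249 / 0.8 = -4.06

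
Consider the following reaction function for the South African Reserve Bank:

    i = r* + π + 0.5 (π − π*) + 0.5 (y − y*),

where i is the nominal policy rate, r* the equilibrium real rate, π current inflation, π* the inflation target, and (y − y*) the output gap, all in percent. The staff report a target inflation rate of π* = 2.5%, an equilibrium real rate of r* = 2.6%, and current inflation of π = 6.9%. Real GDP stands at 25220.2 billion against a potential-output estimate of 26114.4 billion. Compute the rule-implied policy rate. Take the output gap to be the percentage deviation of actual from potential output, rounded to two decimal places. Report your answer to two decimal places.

9.99%

Output gap = 100 × (25220.2 − 26114.4) / 26114.4 = -3.42%.
i = 2.60 + 6.90 + 0.5 × (6.90 − 2.50) + 0.5 × (-3.42)
   = 2.60 + 6.9 + 2.2 − 1.71 = 9.99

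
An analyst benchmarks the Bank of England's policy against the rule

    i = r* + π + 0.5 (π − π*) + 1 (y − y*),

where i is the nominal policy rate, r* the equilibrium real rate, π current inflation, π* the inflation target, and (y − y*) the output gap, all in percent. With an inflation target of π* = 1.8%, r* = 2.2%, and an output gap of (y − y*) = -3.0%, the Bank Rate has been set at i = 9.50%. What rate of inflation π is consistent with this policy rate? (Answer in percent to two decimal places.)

7.47%

Collecting π: i = r* + (1 + 0.5) π − 0.5 π* + 1 (y − y*)
1.5 π = 9.50 − 2.2 + 0.5 × 1.8 − 1 × (-3.0) = 11.2
π = 11.2 / 1.5 = 7.47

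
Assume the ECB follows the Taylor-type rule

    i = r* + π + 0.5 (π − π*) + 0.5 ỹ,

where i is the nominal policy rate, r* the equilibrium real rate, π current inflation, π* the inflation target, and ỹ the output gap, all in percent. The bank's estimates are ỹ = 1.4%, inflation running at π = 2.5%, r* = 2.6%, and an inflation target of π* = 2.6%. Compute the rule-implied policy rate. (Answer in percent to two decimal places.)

i = 2.6 + 2.5 + 0.5 × (2.5 − 2.6) + 0.5 × 1.4
   = 2.6 + 2.5 − 0.05 + 0.7 = 5.75

5.75%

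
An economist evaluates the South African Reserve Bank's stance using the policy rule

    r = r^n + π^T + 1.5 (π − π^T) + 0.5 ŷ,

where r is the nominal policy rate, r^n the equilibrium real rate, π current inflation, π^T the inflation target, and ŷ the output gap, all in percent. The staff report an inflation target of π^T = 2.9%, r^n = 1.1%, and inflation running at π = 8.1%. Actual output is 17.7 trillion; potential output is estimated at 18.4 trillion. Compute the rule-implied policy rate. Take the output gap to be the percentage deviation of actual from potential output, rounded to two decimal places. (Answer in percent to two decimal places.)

Output gap = 100 × (17.7 − 18.4) / 18.4 = -3.80%.
r = 1.10 + 2.90 + 1.5 × (8.10 − 2.90) + 0.5 × (-3.80)
   = 1.10 + 2.9 + 7.8 − 1.9 = 9.90

9.90%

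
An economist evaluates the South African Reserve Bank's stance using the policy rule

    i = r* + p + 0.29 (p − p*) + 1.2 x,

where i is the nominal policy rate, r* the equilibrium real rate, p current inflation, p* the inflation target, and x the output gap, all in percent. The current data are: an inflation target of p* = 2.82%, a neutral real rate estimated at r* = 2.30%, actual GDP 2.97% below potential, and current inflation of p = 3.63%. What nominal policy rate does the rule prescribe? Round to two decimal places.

2.60%

Output 2.97% below potential → x = -2.97.
i = 2.30 + 3.63 + 0.29 × (3.63 − 2.82) + 1.2 × (-2.97)
   = 2.30 + 3.63 + 0.2349 − 3.564 = 2.60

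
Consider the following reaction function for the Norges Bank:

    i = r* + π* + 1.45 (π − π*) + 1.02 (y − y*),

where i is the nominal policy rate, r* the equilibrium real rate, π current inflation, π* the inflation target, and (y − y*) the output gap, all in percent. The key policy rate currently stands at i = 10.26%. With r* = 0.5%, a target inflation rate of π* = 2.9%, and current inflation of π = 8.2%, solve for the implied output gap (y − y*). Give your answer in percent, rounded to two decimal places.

1.02 (y − y*) = 10.26 − 0.5 − 2.9 − 1.45 × (8.2 − 2.9) = -0.825
(y − y*) = -0.825 / 1.02 = -0.81

-0.81%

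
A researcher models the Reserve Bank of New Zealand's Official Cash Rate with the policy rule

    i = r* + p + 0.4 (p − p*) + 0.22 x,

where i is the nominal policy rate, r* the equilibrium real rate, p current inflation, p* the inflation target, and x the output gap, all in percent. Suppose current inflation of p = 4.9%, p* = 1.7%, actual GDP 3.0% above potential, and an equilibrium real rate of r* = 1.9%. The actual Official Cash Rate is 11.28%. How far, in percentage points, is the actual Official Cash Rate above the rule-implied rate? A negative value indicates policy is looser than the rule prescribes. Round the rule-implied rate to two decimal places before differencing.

Output 3.0% above potential → x = 3.0.
i = 1.9 + 4.9 + 0.4 × (4.9 − 1.7) + 0.22 × 3.0
   = 1.9 + 4.9 + 1.28 + 0.66 = 8.74
Deviation = 11.28 − 8.74 = 2.54 pp.

2.54 pp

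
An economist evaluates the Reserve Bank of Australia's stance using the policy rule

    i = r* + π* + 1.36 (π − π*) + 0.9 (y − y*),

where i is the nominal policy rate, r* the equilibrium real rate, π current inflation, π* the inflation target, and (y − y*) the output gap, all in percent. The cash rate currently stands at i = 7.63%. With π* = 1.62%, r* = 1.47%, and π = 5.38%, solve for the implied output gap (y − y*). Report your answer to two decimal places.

0.9 (y − y*) = 7.63 − 1.47 − 1.62 − 1.36 × (5.38 − 1.62) = -0.5736
(y − y*) = -0.5736 / 0.9 = -0.64

-0.64%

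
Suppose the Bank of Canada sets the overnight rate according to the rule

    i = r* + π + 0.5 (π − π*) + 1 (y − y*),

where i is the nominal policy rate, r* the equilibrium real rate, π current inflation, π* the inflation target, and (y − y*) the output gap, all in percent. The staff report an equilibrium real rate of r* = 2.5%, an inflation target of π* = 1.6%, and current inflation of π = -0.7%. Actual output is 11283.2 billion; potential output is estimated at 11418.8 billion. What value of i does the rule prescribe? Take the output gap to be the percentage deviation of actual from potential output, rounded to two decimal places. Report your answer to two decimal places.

Output gap = 100 × (11283.2 − 11418.8) / 11418.8 = -1.19%.
i = 2.50 + (-0.70) + 0.5 × (-0.70 − 1.60) + 1 × (-1.19)
   = 2.50 − 0.7 − 1.15 − 1.19 = -0.54

-0.54%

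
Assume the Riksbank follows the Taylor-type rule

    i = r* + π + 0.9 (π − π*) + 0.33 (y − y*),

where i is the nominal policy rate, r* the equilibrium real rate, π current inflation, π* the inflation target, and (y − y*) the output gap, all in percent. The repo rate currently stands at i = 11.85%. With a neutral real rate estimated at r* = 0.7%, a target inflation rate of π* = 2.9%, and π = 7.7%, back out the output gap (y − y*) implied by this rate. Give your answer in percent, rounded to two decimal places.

-2.64%

0.33 (y − y*) = 11.85 − 0.7 − 7.7 − 0.9 × (7.7 − 2.9) = -0.87
(y − y*) = -0.87 / 0.33 = -2.64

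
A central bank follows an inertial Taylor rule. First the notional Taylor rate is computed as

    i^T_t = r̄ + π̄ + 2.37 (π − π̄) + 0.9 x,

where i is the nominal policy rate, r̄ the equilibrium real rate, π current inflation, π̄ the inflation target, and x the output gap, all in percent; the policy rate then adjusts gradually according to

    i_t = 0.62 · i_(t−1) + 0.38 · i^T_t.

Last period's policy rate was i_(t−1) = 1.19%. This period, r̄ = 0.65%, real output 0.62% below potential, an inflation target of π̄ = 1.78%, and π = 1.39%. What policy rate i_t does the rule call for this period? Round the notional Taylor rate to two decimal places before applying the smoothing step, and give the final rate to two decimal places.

Output 0.62% below potential → x = -0.62.
i^T_t = 0.65 + 1.78 + 2.37 × (1.39 − 1.78) + 0.9 × (-0.62)
   = 0.65 + 1.78 − 0.9243 − 0.558 = 0.95
i_t = 0.62 × 1.19 + 0.38 × 0.95 = 0.7378 + 0.361 = 1.10

1.10%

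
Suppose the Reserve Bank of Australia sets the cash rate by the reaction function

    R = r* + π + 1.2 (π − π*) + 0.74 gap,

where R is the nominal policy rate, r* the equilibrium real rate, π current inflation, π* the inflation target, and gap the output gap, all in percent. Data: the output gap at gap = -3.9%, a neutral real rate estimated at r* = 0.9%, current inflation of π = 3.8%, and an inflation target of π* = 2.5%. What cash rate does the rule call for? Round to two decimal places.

R = 0.9 + 3.8 + 1.2 × (3.8 − 2.5) + 0.74 × (-3.9)
   = 0.9 + 3.8 + 1.56 − 2.886 = 3.37

3.37%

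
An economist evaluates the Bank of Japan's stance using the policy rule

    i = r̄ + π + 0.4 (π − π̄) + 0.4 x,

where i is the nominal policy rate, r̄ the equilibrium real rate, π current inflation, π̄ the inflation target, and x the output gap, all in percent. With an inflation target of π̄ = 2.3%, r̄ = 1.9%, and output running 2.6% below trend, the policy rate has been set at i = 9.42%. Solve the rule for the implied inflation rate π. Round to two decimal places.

6.77%

Output 2.6% below potential → x = -2.6.
Collecting π: i = r̄ + (1 + 0.4) π − 0.4 π̄ + 0.4 x
1.4 π = 9.42 − 1.9 + 0.4 × 2.3 − 0.4 × (-2.6) = 9.48
π = 9.48 / 1.4 = 6.77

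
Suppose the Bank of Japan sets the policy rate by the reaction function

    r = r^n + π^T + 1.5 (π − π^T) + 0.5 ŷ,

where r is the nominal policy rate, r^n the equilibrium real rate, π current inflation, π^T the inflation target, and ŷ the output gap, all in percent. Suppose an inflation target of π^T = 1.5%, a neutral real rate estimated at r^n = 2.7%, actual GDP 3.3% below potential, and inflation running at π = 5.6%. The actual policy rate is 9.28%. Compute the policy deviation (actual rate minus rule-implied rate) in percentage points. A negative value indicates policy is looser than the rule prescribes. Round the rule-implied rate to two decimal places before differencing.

0.58 pp

Output 3.3% below potential → ŷ = -3.3.
r = 2.7 + 1.5 + 1.5 × (5.6 − 1.5) + 0.5 × (-3.3)
   = 2.7 + 1.5 + 6.15 − 1.65 = 8.70
Deviation = 9.28 − 8.70 = 0.58 pp.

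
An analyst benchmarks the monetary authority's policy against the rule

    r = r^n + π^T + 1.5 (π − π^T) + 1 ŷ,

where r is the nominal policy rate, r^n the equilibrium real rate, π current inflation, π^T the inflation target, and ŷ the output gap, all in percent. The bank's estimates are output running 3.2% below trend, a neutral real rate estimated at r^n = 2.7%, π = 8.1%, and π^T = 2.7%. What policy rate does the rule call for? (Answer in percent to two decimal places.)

10.30%

Output 3.2% below potential → ŷ = -3.2.
r = 2.7 + 2.7 + 1.5 × (8.1 − 2.7) + 1 × (-3.2)
   = 2.7 + 2.7 + 8.1 − 3.2 = 10.30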